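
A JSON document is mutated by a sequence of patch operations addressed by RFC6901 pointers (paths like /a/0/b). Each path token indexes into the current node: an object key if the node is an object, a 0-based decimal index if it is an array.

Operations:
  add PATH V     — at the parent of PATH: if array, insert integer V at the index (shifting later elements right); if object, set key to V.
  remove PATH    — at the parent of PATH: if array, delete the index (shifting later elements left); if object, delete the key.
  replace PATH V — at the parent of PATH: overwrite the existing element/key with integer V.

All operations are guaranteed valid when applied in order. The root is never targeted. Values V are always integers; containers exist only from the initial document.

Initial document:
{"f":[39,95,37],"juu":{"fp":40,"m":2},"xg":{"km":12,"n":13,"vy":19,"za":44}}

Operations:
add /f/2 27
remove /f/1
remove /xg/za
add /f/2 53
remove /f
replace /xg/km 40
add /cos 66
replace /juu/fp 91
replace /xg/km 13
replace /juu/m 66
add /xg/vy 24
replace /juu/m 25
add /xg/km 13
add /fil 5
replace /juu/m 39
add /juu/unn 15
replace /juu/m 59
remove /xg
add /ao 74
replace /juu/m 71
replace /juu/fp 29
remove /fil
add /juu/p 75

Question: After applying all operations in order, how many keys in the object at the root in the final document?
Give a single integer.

Answer: 3

Derivation:
After op 1 (add /f/2 27): {"f":[39,95,27,37],"juu":{"fp":40,"m":2},"xg":{"km":12,"n":13,"vy":19,"za":44}}
After op 2 (remove /f/1): {"f":[39,27,37],"juu":{"fp":40,"m":2},"xg":{"km":12,"n":13,"vy":19,"za":44}}
After op 3 (remove /xg/za): {"f":[39,27,37],"juu":{"fp":40,"m":2},"xg":{"km":12,"n":13,"vy":19}}
After op 4 (add /f/2 53): {"f":[39,27,53,37],"juu":{"fp":40,"m":2},"xg":{"km":12,"n":13,"vy":19}}
After op 5 (remove /f): {"juu":{"fp":40,"m":2},"xg":{"km":12,"n":13,"vy":19}}
After op 6 (replace /xg/km 40): {"juu":{"fp":40,"m":2},"xg":{"km":40,"n":13,"vy":19}}
After op 7 (add /cos 66): {"cos":66,"juu":{"fp":40,"m":2},"xg":{"km":40,"n":13,"vy":19}}
After op 8 (replace /juu/fp 91): {"cos":66,"juu":{"fp":91,"m":2},"xg":{"km":40,"n":13,"vy":19}}
After op 9 (replace /xg/km 13): {"cos":66,"juu":{"fp":91,"m":2},"xg":{"km":13,"n":13,"vy":19}}
After op 10 (replace /juu/m 66): {"cos":66,"juu":{"fp":91,"m":66},"xg":{"km":13,"n":13,"vy":19}}
After op 11 (add /xg/vy 24): {"cos":66,"juu":{"fp":91,"m":66},"xg":{"km":13,"n":13,"vy":24}}
After op 12 (replace /juu/m 25): {"cos":66,"juu":{"fp":91,"m":25},"xg":{"km":13,"n":13,"vy":24}}
After op 13 (add /xg/km 13): {"cos":66,"juu":{"fp":91,"m":25},"xg":{"km":13,"n":13,"vy":24}}
After op 14 (add /fil 5): {"cos":66,"fil":5,"juu":{"fp":91,"m":25},"xg":{"km":13,"n":13,"vy":24}}
After op 15 (replace /juu/m 39): {"cos":66,"fil":5,"juu":{"fp":91,"m":39},"xg":{"km":13,"n":13,"vy":24}}
After op 16 (add /juu/unn 15): {"cos":66,"fil":5,"juu":{"fp":91,"m":39,"unn":15},"xg":{"km":13,"n":13,"vy":24}}
After op 17 (replace /juu/m 59): {"cos":66,"fil":5,"juu":{"fp":91,"m":59,"unn":15},"xg":{"km":13,"n":13,"vy":24}}
After op 18 (remove /xg): {"cos":66,"fil":5,"juu":{"fp":91,"m":59,"unn":15}}
After op 19 (add /ao 74): {"ao":74,"cos":66,"fil":5,"juu":{"fp":91,"m":59,"unn":15}}
After op 20 (replace /juu/m 71): {"ao":74,"cos":66,"fil":5,"juu":{"fp":91,"m":71,"unn":15}}
After op 21 (replace /juu/fp 29): {"ao":74,"cos":66,"fil":5,"juu":{"fp":29,"m":71,"unn":15}}
After op 22 (remove /fil): {"ao":74,"cos":66,"juu":{"fp":29,"m":71,"unn":15}}
After op 23 (add /juu/p 75): {"ao":74,"cos":66,"juu":{"fp":29,"m":71,"p":75,"unn":15}}
Size at the root: 3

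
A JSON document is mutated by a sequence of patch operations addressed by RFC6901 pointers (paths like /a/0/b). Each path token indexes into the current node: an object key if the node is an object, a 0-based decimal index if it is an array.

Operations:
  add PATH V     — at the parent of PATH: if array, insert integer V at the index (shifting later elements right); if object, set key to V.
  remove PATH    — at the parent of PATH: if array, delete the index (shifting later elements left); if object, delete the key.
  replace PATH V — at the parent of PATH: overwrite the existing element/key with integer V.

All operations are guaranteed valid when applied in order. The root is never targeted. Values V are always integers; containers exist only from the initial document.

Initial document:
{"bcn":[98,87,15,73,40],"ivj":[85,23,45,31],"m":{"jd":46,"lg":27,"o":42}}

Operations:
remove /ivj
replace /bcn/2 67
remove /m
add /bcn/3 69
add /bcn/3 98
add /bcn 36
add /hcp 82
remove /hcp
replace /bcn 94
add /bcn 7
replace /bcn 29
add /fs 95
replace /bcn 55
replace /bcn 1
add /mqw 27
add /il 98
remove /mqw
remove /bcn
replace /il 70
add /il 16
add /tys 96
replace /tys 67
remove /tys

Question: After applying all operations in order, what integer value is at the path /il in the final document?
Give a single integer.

Answer: 16

Derivation:
After op 1 (remove /ivj): {"bcn":[98,87,15,73,40],"m":{"jd":46,"lg":27,"o":42}}
After op 2 (replace /bcn/2 67): {"bcn":[98,87,67,73,40],"m":{"jd":46,"lg":27,"o":42}}
After op 3 (remove /m): {"bcn":[98,87,67,73,40]}
After op 4 (add /bcn/3 69): {"bcn":[98,87,67,69,73,40]}
After op 5 (add /bcn/3 98): {"bcn":[98,87,67,98,69,73,40]}
After op 6 (add /bcn 36): {"bcn":36}
After op 7 (add /hcp 82): {"bcn":36,"hcp":82}
After op 8 (remove /hcp): {"bcn":36}
After op 9 (replace /bcn 94): {"bcn":94}
After op 10 (add /bcn 7): {"bcn":7}
After op 11 (replace /bcn 29): {"bcn":29}
After op 12 (add /fs 95): {"bcn":29,"fs":95}
After op 13 (replace /bcn 55): {"bcn":55,"fs":95}
After op 14 (replace /bcn 1): {"bcn":1,"fs":95}
After op 15 (add /mqw 27): {"bcn":1,"fs":95,"mqw":27}
After op 16 (add /il 98): {"bcn":1,"fs":95,"il":98,"mqw":27}
After op 17 (remove /mqw): {"bcn":1,"fs":95,"il":98}
After op 18 (remove /bcn): {"fs":95,"il":98}
After op 19 (replace /il 70): {"fs":95,"il":70}
After op 20 (add /il 16): {"fs":95,"il":16}
After op 21 (add /tys 96): {"fs":95,"il":16,"tys":96}
After op 22 (replace /tys 67): {"fs":95,"il":16,"tys":67}
After op 23 (remove /tys): {"fs":95,"il":16}
Value at /il: 16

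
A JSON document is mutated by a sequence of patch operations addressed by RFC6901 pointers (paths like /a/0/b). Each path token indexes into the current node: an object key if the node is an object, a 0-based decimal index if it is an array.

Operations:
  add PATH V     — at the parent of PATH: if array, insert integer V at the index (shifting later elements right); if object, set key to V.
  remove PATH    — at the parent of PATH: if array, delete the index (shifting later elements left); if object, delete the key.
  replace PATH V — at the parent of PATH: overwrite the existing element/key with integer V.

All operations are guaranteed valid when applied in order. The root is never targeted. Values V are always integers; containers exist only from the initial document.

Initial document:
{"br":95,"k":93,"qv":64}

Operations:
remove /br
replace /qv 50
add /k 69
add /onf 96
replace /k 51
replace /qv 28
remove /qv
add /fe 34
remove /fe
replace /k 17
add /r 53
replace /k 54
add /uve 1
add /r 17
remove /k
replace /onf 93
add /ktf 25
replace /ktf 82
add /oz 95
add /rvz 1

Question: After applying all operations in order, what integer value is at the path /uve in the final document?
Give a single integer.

Answer: 1

Derivation:
After op 1 (remove /br): {"k":93,"qv":64}
After op 2 (replace /qv 50): {"k":93,"qv":50}
After op 3 (add /k 69): {"k":69,"qv":50}
After op 4 (add /onf 96): {"k":69,"onf":96,"qv":50}
After op 5 (replace /k 51): {"k":51,"onf":96,"qv":50}
After op 6 (replace /qv 28): {"k":51,"onf":96,"qv":28}
After op 7 (remove /qv): {"k":51,"onf":96}
After op 8 (add /fe 34): {"fe":34,"k":51,"onf":96}
After op 9 (remove /fe): {"k":51,"onf":96}
After op 10 (replace /k 17): {"k":17,"onf":96}
After op 11 (add /r 53): {"k":17,"onf":96,"r":53}
After op 12 (replace /k 54): {"k":54,"onf":96,"r":53}
After op 13 (add /uve 1): {"k":54,"onf":96,"r":53,"uve":1}
After op 14 (add /r 17): {"k":54,"onf":96,"r":17,"uve":1}
After op 15 (remove /k): {"onf":96,"r":17,"uve":1}
After op 16 (replace /onf 93): {"onf":93,"r":17,"uve":1}
After op 17 (add /ktf 25): {"ktf":25,"onf":93,"r":17,"uve":1}
After op 18 (replace /ktf 82): {"ktf":82,"onf":93,"r":17,"uve":1}
After op 19 (add /oz 95): {"ktf":82,"onf":93,"oz":95,"r":17,"uve":1}
After op 20 (add /rvz 1): {"ktf":82,"onf":93,"oz":95,"r":17,"rvz":1,"uve":1}
Value at /uve: 1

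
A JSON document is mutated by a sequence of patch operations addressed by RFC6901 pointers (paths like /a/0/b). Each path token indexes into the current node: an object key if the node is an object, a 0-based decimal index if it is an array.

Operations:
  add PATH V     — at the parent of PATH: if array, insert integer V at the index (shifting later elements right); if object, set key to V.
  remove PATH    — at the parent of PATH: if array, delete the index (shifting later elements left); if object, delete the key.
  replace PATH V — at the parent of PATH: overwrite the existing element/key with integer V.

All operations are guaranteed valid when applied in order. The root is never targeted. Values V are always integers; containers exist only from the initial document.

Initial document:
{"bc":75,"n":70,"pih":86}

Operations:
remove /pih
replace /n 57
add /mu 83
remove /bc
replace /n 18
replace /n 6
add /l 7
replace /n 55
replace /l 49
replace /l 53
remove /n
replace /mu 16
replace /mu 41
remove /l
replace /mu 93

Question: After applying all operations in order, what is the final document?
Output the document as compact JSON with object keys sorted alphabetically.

Answer: {"mu":93}

Derivation:
After op 1 (remove /pih): {"bc":75,"n":70}
After op 2 (replace /n 57): {"bc":75,"n":57}
After op 3 (add /mu 83): {"bc":75,"mu":83,"n":57}
After op 4 (remove /bc): {"mu":83,"n":57}
After op 5 (replace /n 18): {"mu":83,"n":18}
After op 6 (replace /n 6): {"mu":83,"n":6}
After op 7 (add /l 7): {"l":7,"mu":83,"n":6}
After op 8 (replace /n 55): {"l":7,"mu":83,"n":55}
After op 9 (replace /l 49): {"l":49,"mu":83,"n":55}
After op 10 (replace /l 53): {"l":53,"mu":83,"n":55}
After op 11 (remove /n): {"l":53,"mu":83}
After op 12 (replace /mu 16): {"l":53,"mu":16}
After op 13 (replace /mu 41): {"l":53,"mu":41}
After op 14 (remove /l): {"mu":41}
After op 15 (replace /mu 93): {"mu":93}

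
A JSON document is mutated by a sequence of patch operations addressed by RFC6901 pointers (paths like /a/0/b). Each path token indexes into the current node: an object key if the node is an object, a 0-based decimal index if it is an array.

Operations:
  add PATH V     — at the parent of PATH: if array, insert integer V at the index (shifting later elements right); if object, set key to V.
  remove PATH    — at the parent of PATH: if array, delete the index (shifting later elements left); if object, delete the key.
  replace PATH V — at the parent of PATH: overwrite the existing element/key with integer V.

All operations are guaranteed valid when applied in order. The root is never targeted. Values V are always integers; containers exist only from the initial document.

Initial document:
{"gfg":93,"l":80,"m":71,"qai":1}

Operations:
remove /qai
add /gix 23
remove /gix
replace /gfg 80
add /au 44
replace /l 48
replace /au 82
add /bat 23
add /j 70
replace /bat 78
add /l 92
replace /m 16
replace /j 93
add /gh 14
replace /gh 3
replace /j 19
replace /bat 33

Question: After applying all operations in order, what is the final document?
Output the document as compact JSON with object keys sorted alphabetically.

After op 1 (remove /qai): {"gfg":93,"l":80,"m":71}
After op 2 (add /gix 23): {"gfg":93,"gix":23,"l":80,"m":71}
After op 3 (remove /gix): {"gfg":93,"l":80,"m":71}
After op 4 (replace /gfg 80): {"gfg":80,"l":80,"m":71}
After op 5 (add /au 44): {"au":44,"gfg":80,"l":80,"m":71}
After op 6 (replace /l 48): {"au":44,"gfg":80,"l":48,"m":71}
After op 7 (replace /au 82): {"au":82,"gfg":80,"l":48,"m":71}
After op 8 (add /bat 23): {"au":82,"bat":23,"gfg":80,"l":48,"m":71}
After op 9 (add /j 70): {"au":82,"bat":23,"gfg":80,"j":70,"l":48,"m":71}
After op 10 (replace /bat 78): {"au":82,"bat":78,"gfg":80,"j":70,"l":48,"m":71}
After op 11 (add /l 92): {"au":82,"bat":78,"gfg":80,"j":70,"l":92,"m":71}
After op 12 (replace /m 16): {"au":82,"bat":78,"gfg":80,"j":70,"l":92,"m":16}
After op 13 (replace /j 93): {"au":82,"bat":78,"gfg":80,"j":93,"l":92,"m":16}
After op 14 (add /gh 14): {"au":82,"bat":78,"gfg":80,"gh":14,"j":93,"l":92,"m":16}
After op 15 (replace /gh 3): {"au":82,"bat":78,"gfg":80,"gh":3,"j":93,"l":92,"m":16}
After op 16 (replace /j 19): {"au":82,"bat":78,"gfg":80,"gh":3,"j":19,"l":92,"m":16}
After op 17 (replace /bat 33): {"au":82,"bat":33,"gfg":80,"gh":3,"j":19,"l":92,"m":16}

Answer: {"au":82,"bat":33,"gfg":80,"gh":3,"j":19,"l":92,"m":16}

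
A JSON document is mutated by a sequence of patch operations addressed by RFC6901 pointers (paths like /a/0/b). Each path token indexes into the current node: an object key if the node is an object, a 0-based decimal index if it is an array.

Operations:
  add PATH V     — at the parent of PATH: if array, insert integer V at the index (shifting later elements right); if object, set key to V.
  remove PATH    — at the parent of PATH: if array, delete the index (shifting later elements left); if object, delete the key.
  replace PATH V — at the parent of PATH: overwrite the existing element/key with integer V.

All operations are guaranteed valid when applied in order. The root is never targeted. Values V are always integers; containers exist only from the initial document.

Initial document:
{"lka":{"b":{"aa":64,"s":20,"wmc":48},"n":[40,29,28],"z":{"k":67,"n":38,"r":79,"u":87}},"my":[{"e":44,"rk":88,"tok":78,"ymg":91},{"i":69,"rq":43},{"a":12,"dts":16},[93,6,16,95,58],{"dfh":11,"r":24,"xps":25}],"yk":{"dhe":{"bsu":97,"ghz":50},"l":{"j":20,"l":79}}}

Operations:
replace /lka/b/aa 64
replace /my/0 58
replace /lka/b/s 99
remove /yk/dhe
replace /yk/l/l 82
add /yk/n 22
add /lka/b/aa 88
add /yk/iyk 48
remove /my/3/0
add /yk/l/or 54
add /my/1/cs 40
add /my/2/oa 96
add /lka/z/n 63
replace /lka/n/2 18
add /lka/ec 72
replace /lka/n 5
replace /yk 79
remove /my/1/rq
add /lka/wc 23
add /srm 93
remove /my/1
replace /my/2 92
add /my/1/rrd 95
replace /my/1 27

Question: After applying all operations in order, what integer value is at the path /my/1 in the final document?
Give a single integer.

Answer: 27

Derivation:
After op 1 (replace /lka/b/aa 64): {"lka":{"b":{"aa":64,"s":20,"wmc":48},"n":[40,29,28],"z":{"k":67,"n":38,"r":79,"u":87}},"my":[{"e":44,"rk":88,"tok":78,"ymg":91},{"i":69,"rq":43},{"a":12,"dts":16},[93,6,16,95,58],{"dfh":11,"r":24,"xps":25}],"yk":{"dhe":{"bsu":97,"ghz":50},"l":{"j":20,"l":79}}}
After op 2 (replace /my/0 58): {"lka":{"b":{"aa":64,"s":20,"wmc":48},"n":[40,29,28],"z":{"k":67,"n":38,"r":79,"u":87}},"my":[58,{"i":69,"rq":43},{"a":12,"dts":16},[93,6,16,95,58],{"dfh":11,"r":24,"xps":25}],"yk":{"dhe":{"bsu":97,"ghz":50},"l":{"j":20,"l":79}}}
After op 3 (replace /lka/b/s 99): {"lka":{"b":{"aa":64,"s":99,"wmc":48},"n":[40,29,28],"z":{"k":67,"n":38,"r":79,"u":87}},"my":[58,{"i":69,"rq":43},{"a":12,"dts":16},[93,6,16,95,58],{"dfh":11,"r":24,"xps":25}],"yk":{"dhe":{"bsu":97,"ghz":50},"l":{"j":20,"l":79}}}
After op 4 (remove /yk/dhe): {"lka":{"b":{"aa":64,"s":99,"wmc":48},"n":[40,29,28],"z":{"k":67,"n":38,"r":79,"u":87}},"my":[58,{"i":69,"rq":43},{"a":12,"dts":16},[93,6,16,95,58],{"dfh":11,"r":24,"xps":25}],"yk":{"l":{"j":20,"l":79}}}
After op 5 (replace /yk/l/l 82): {"lka":{"b":{"aa":64,"s":99,"wmc":48},"n":[40,29,28],"z":{"k":67,"n":38,"r":79,"u":87}},"my":[58,{"i":69,"rq":43},{"a":12,"dts":16},[93,6,16,95,58],{"dfh":11,"r":24,"xps":25}],"yk":{"l":{"j":20,"l":82}}}
After op 6 (add /yk/n 22): {"lka":{"b":{"aa":64,"s":99,"wmc":48},"n":[40,29,28],"z":{"k":67,"n":38,"r":79,"u":87}},"my":[58,{"i":69,"rq":43},{"a":12,"dts":16},[93,6,16,95,58],{"dfh":11,"r":24,"xps":25}],"yk":{"l":{"j":20,"l":82},"n":22}}
After op 7 (add /lka/b/aa 88): {"lka":{"b":{"aa":88,"s":99,"wmc":48},"n":[40,29,28],"z":{"k":67,"n":38,"r":79,"u":87}},"my":[58,{"i":69,"rq":43},{"a":12,"dts":16},[93,6,16,95,58],{"dfh":11,"r":24,"xps":25}],"yk":{"l":{"j":20,"l":82},"n":22}}
After op 8 (add /yk/iyk 48): {"lka":{"b":{"aa":88,"s":99,"wmc":48},"n":[40,29,28],"z":{"k":67,"n":38,"r":79,"u":87}},"my":[58,{"i":69,"rq":43},{"a":12,"dts":16},[93,6,16,95,58],{"dfh":11,"r":24,"xps":25}],"yk":{"iyk":48,"l":{"j":20,"l":82},"n":22}}
After op 9 (remove /my/3/0): {"lka":{"b":{"aa":88,"s":99,"wmc":48},"n":[40,29,28],"z":{"k":67,"n":38,"r":79,"u":87}},"my":[58,{"i":69,"rq":43},{"a":12,"dts":16},[6,16,95,58],{"dfh":11,"r":24,"xps":25}],"yk":{"iyk":48,"l":{"j":20,"l":82},"n":22}}
After op 10 (add /yk/l/or 54): {"lka":{"b":{"aa":88,"s":99,"wmc":48},"n":[40,29,28],"z":{"k":67,"n":38,"r":79,"u":87}},"my":[58,{"i":69,"rq":43},{"a":12,"dts":16},[6,16,95,58],{"dfh":11,"r":24,"xps":25}],"yk":{"iyk":48,"l":{"j":20,"l":82,"or":54},"n":22}}
After op 11 (add /my/1/cs 40): {"lka":{"b":{"aa":88,"s":99,"wmc":48},"n":[40,29,28],"z":{"k":67,"n":38,"r":79,"u":87}},"my":[58,{"cs":40,"i":69,"rq":43},{"a":12,"dts":16},[6,16,95,58],{"dfh":11,"r":24,"xps":25}],"yk":{"iyk":48,"l":{"j":20,"l":82,"or":54},"n":22}}
After op 12 (add /my/2/oa 96): {"lka":{"b":{"aa":88,"s":99,"wmc":48},"n":[40,29,28],"z":{"k":67,"n":38,"r":79,"u":87}},"my":[58,{"cs":40,"i":69,"rq":43},{"a":12,"dts":16,"oa":96},[6,16,95,58],{"dfh":11,"r":24,"xps":25}],"yk":{"iyk":48,"l":{"j":20,"l":82,"or":54},"n":22}}
After op 13 (add /lka/z/n 63): {"lka":{"b":{"aa":88,"s":99,"wmc":48},"n":[40,29,28],"z":{"k":67,"n":63,"r":79,"u":87}},"my":[58,{"cs":40,"i":69,"rq":43},{"a":12,"dts":16,"oa":96},[6,16,95,58],{"dfh":11,"r":24,"xps":25}],"yk":{"iyk":48,"l":{"j":20,"l":82,"or":54},"n":22}}
After op 14 (replace /lka/n/2 18): {"lka":{"b":{"aa":88,"s":99,"wmc":48},"n":[40,29,18],"z":{"k":67,"n":63,"r":79,"u":87}},"my":[58,{"cs":40,"i":69,"rq":43},{"a":12,"dts":16,"oa":96},[6,16,95,58],{"dfh":11,"r":24,"xps":25}],"yk":{"iyk":48,"l":{"j":20,"l":82,"or":54},"n":22}}
After op 15 (add /lka/ec 72): {"lka":{"b":{"aa":88,"s":99,"wmc":48},"ec":72,"n":[40,29,18],"z":{"k":67,"n":63,"r":79,"u":87}},"my":[58,{"cs":40,"i":69,"rq":43},{"a":12,"dts":16,"oa":96},[6,16,95,58],{"dfh":11,"r":24,"xps":25}],"yk":{"iyk":48,"l":{"j":20,"l":82,"or":54},"n":22}}
After op 16 (replace /lka/n 5): {"lka":{"b":{"aa":88,"s":99,"wmc":48},"ec":72,"n":5,"z":{"k":67,"n":63,"r":79,"u":87}},"my":[58,{"cs":40,"i":69,"rq":43},{"a":12,"dts":16,"oa":96},[6,16,95,58],{"dfh":11,"r":24,"xps":25}],"yk":{"iyk":48,"l":{"j":20,"l":82,"or":54},"n":22}}
After op 17 (replace /yk 79): {"lka":{"b":{"aa":88,"s":99,"wmc":48},"ec":72,"n":5,"z":{"k":67,"n":63,"r":79,"u":87}},"my":[58,{"cs":40,"i":69,"rq":43},{"a":12,"dts":16,"oa":96},[6,16,95,58],{"dfh":11,"r":24,"xps":25}],"yk":79}
After op 18 (remove /my/1/rq): {"lka":{"b":{"aa":88,"s":99,"wmc":48},"ec":72,"n":5,"z":{"k":67,"n":63,"r":79,"u":87}},"my":[58,{"cs":40,"i":69},{"a":12,"dts":16,"oa":96},[6,16,95,58],{"dfh":11,"r":24,"xps":25}],"yk":79}
After op 19 (add /lka/wc 23): {"lka":{"b":{"aa":88,"s":99,"wmc":48},"ec":72,"n":5,"wc":23,"z":{"k":67,"n":63,"r":79,"u":87}},"my":[58,{"cs":40,"i":69},{"a":12,"dts":16,"oa":96},[6,16,95,58],{"dfh":11,"r":24,"xps":25}],"yk":79}
After op 20 (add /srm 93): {"lka":{"b":{"aa":88,"s":99,"wmc":48},"ec":72,"n":5,"wc":23,"z":{"k":67,"n":63,"r":79,"u":87}},"my":[58,{"cs":40,"i":69},{"a":12,"dts":16,"oa":96},[6,16,95,58],{"dfh":11,"r":24,"xps":25}],"srm":93,"yk":79}
After op 21 (remove /my/1): {"lka":{"b":{"aa":88,"s":99,"wmc":48},"ec":72,"n":5,"wc":23,"z":{"k":67,"n":63,"r":79,"u":87}},"my":[58,{"a":12,"dts":16,"oa":96},[6,16,95,58],{"dfh":11,"r":24,"xps":25}],"srm":93,"yk":79}
After op 22 (replace /my/2 92): {"lka":{"b":{"aa":88,"s":99,"wmc":48},"ec":72,"n":5,"wc":23,"z":{"k":67,"n":63,"r":79,"u":87}},"my":[58,{"a":12,"dts":16,"oa":96},92,{"dfh":11,"r":24,"xps":25}],"srm":93,"yk":79}
After op 23 (add /my/1/rrd 95): {"lka":{"b":{"aa":88,"s":99,"wmc":48},"ec":72,"n":5,"wc":23,"z":{"k":67,"n":63,"r":79,"u":87}},"my":[58,{"a":12,"dts":16,"oa":96,"rrd":95},92,{"dfh":11,"r":24,"xps":25}],"srm":93,"yk":79}
After op 24 (replace /my/1 27): {"lka":{"b":{"aa":88,"s":99,"wmc":48},"ec":72,"n":5,"wc":23,"z":{"k":67,"n":63,"r":79,"u":87}},"my":[58,27,92,{"dfh":11,"r":24,"xps":25}],"srm":93,"yk":79}
Value at /my/1: 27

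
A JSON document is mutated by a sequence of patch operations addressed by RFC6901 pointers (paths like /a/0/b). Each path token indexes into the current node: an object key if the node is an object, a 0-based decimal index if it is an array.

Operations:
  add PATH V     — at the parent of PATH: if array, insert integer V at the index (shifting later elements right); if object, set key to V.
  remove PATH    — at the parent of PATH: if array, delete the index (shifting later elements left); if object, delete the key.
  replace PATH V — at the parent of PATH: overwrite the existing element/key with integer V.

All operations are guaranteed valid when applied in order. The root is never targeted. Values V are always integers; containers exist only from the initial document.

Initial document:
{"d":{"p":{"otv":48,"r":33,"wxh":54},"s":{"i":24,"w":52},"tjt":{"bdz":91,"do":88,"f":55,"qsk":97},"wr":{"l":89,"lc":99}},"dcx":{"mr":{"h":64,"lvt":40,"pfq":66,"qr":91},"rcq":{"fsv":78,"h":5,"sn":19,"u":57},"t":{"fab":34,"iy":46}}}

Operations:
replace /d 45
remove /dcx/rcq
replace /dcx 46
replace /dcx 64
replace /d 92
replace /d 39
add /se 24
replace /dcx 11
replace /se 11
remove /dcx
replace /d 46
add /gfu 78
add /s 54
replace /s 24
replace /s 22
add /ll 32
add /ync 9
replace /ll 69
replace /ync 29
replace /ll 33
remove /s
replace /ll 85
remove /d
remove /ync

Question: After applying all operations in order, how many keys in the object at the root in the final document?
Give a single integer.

Answer: 3

Derivation:
After op 1 (replace /d 45): {"d":45,"dcx":{"mr":{"h":64,"lvt":40,"pfq":66,"qr":91},"rcq":{"fsv":78,"h":5,"sn":19,"u":57},"t":{"fab":34,"iy":46}}}
After op 2 (remove /dcx/rcq): {"d":45,"dcx":{"mr":{"h":64,"lvt":40,"pfq":66,"qr":91},"t":{"fab":34,"iy":46}}}
After op 3 (replace /dcx 46): {"d":45,"dcx":46}
After op 4 (replace /dcx 64): {"d":45,"dcx":64}
After op 5 (replace /d 92): {"d":92,"dcx":64}
After op 6 (replace /d 39): {"d":39,"dcx":64}
After op 7 (add /se 24): {"d":39,"dcx":64,"se":24}
After op 8 (replace /dcx 11): {"d":39,"dcx":11,"se":24}
After op 9 (replace /se 11): {"d":39,"dcx":11,"se":11}
After op 10 (remove /dcx): {"d":39,"se":11}
After op 11 (replace /d 46): {"d":46,"se":11}
After op 12 (add /gfu 78): {"d":46,"gfu":78,"se":11}
After op 13 (add /s 54): {"d":46,"gfu":78,"s":54,"se":11}
After op 14 (replace /s 24): {"d":46,"gfu":78,"s":24,"se":11}
After op 15 (replace /s 22): {"d":46,"gfu":78,"s":22,"se":11}
After op 16 (add /ll 32): {"d":46,"gfu":78,"ll":32,"s":22,"se":11}
After op 17 (add /ync 9): {"d":46,"gfu":78,"ll":32,"s":22,"se":11,"ync":9}
After op 18 (replace /ll 69): {"d":46,"gfu":78,"ll":69,"s":22,"se":11,"ync":9}
After op 19 (replace /ync 29): {"d":46,"gfu":78,"ll":69,"s":22,"se":11,"ync":29}
After op 20 (replace /ll 33): {"d":46,"gfu":78,"ll":33,"s":22,"se":11,"ync":29}
After op 21 (remove /s): {"d":46,"gfu":78,"ll":33,"se":11,"ync":29}
After op 22 (replace /ll 85): {"d":46,"gfu":78,"ll":85,"se":11,"ync":29}
After op 23 (remove /d): {"gfu":78,"ll":85,"se":11,"ync":29}
After op 24 (remove /ync): {"gfu":78,"ll":85,"se":11}
Size at the root: 3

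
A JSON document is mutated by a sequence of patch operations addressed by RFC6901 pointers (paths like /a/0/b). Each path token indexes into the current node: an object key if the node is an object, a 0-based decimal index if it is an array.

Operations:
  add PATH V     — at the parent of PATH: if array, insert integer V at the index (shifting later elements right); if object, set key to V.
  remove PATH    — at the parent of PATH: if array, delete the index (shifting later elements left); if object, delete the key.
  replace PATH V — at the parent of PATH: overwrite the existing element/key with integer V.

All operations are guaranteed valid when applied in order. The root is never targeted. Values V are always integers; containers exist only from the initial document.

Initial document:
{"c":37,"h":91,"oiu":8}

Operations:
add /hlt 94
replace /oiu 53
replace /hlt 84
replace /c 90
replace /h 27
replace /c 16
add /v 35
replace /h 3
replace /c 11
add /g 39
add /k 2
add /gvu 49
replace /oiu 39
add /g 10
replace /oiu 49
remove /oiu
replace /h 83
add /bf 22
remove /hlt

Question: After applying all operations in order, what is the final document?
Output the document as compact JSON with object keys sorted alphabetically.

Answer: {"bf":22,"c":11,"g":10,"gvu":49,"h":83,"k":2,"v":35}

Derivation:
After op 1 (add /hlt 94): {"c":37,"h":91,"hlt":94,"oiu":8}
After op 2 (replace /oiu 53): {"c":37,"h":91,"hlt":94,"oiu":53}
After op 3 (replace /hlt 84): {"c":37,"h":91,"hlt":84,"oiu":53}
After op 4 (replace /c 90): {"c":90,"h":91,"hlt":84,"oiu":53}
After op 5 (replace /h 27): {"c":90,"h":27,"hlt":84,"oiu":53}
After op 6 (replace /c 16): {"c":16,"h":27,"hlt":84,"oiu":53}
After op 7 (add /v 35): {"c":16,"h":27,"hlt":84,"oiu":53,"v":35}
After op 8 (replace /h 3): {"c":16,"h":3,"hlt":84,"oiu":53,"v":35}
After op 9 (replace /c 11): {"c":11,"h":3,"hlt":84,"oiu":53,"v":35}
After op 10 (add /g 39): {"c":11,"g":39,"h":3,"hlt":84,"oiu":53,"v":35}
After op 11 (add /k 2): {"c":11,"g":39,"h":3,"hlt":84,"k":2,"oiu":53,"v":35}
After op 12 (add /gvu 49): {"c":11,"g":39,"gvu":49,"h":3,"hlt":84,"k":2,"oiu":53,"v":35}
After op 13 (replace /oiu 39): {"c":11,"g":39,"gvu":49,"h":3,"hlt":84,"k":2,"oiu":39,"v":35}
After op 14 (add /g 10): {"c":11,"g":10,"gvu":49,"h":3,"hlt":84,"k":2,"oiu":39,"v":35}
After op 15 (replace /oiu 49): {"c":11,"g":10,"gvu":49,"h":3,"hlt":84,"k":2,"oiu":49,"v":35}
After op 16 (remove /oiu): {"c":11,"g":10,"gvu":49,"h":3,"hlt":84,"k":2,"v":35}
After op 17 (replace /h 83): {"c":11,"g":10,"gvu":49,"h":83,"hlt":84,"k":2,"v":35}
After op 18 (add /bf 22): {"bf":22,"c":11,"g":10,"gvu":49,"h":83,"hlt":84,"k":2,"v":35}
After op 19 (remove /hlt): {"bf":22,"c":11,"g":10,"gvu":49,"h":83,"k":2,"v":35}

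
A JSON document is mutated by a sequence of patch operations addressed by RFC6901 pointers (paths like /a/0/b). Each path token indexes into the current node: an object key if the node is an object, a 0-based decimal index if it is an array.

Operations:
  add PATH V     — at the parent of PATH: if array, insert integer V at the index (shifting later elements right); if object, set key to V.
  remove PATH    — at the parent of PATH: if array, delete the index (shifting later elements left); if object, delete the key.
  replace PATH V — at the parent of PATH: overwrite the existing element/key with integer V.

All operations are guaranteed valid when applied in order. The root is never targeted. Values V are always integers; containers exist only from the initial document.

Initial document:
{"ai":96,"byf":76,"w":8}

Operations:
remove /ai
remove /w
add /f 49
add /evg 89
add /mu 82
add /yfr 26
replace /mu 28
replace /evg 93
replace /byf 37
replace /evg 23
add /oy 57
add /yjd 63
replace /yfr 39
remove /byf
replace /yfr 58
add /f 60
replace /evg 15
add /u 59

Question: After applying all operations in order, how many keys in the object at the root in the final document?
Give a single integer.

Answer: 7

Derivation:
After op 1 (remove /ai): {"byf":76,"w":8}
After op 2 (remove /w): {"byf":76}
After op 3 (add /f 49): {"byf":76,"f":49}
After op 4 (add /evg 89): {"byf":76,"evg":89,"f":49}
After op 5 (add /mu 82): {"byf":76,"evg":89,"f":49,"mu":82}
After op 6 (add /yfr 26): {"byf":76,"evg":89,"f":49,"mu":82,"yfr":26}
After op 7 (replace /mu 28): {"byf":76,"evg":89,"f":49,"mu":28,"yfr":26}
After op 8 (replace /evg 93): {"byf":76,"evg":93,"f":49,"mu":28,"yfr":26}
After op 9 (replace /byf 37): {"byf":37,"evg":93,"f":49,"mu":28,"yfr":26}
After op 10 (replace /evg 23): {"byf":37,"evg":23,"f":49,"mu":28,"yfr":26}
After op 11 (add /oy 57): {"byf":37,"evg":23,"f":49,"mu":28,"oy":57,"yfr":26}
After op 12 (add /yjd 63): {"byf":37,"evg":23,"f":49,"mu":28,"oy":57,"yfr":26,"yjd":63}
After op 13 (replace /yfr 39): {"byf":37,"evg":23,"f":49,"mu":28,"oy":57,"yfr":39,"yjd":63}
After op 14 (remove /byf): {"evg":23,"f":49,"mu":28,"oy":57,"yfr":39,"yjd":63}
After op 15 (replace /yfr 58): {"evg":23,"f":49,"mu":28,"oy":57,"yfr":58,"yjd":63}
After op 16 (add /f 60): {"evg":23,"f":60,"mu":28,"oy":57,"yfr":58,"yjd":63}
After op 17 (replace /evg 15): {"evg":15,"f":60,"mu":28,"oy":57,"yfr":58,"yjd":63}
After op 18 (add /u 59): {"evg":15,"f":60,"mu":28,"oy":57,"u":59,"yfr":58,"yjd":63}
Size at the root: 7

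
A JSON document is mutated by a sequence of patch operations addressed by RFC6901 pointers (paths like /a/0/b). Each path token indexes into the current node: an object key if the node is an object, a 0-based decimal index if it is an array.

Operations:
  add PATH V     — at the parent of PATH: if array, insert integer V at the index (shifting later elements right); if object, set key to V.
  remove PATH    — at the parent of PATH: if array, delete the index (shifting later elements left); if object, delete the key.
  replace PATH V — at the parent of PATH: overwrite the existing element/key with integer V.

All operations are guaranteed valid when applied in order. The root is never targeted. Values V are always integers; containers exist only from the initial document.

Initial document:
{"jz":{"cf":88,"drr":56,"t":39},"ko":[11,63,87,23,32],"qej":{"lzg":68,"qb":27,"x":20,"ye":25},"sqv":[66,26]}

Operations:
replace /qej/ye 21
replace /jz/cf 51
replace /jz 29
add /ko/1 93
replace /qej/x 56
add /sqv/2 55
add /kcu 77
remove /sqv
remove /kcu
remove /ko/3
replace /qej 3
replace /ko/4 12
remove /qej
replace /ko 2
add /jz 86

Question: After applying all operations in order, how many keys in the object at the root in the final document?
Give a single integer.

Answer: 2

Derivation:
After op 1 (replace /qej/ye 21): {"jz":{"cf":88,"drr":56,"t":39},"ko":[11,63,87,23,32],"qej":{"lzg":68,"qb":27,"x":20,"ye":21},"sqv":[66,26]}
After op 2 (replace /jz/cf 51): {"jz":{"cf":51,"drr":56,"t":39},"ko":[11,63,87,23,32],"qej":{"lzg":68,"qb":27,"x":20,"ye":21},"sqv":[66,26]}
After op 3 (replace /jz 29): {"jz":29,"ko":[11,63,87,23,32],"qej":{"lzg":68,"qb":27,"x":20,"ye":21},"sqv":[66,26]}
After op 4 (add /ko/1 93): {"jz":29,"ko":[11,93,63,87,23,32],"qej":{"lzg":68,"qb":27,"x":20,"ye":21},"sqv":[66,26]}
After op 5 (replace /qej/x 56): {"jz":29,"ko":[11,93,63,87,23,32],"qej":{"lzg":68,"qb":27,"x":56,"ye":21},"sqv":[66,26]}
After op 6 (add /sqv/2 55): {"jz":29,"ko":[11,93,63,87,23,32],"qej":{"lzg":68,"qb":27,"x":56,"ye":21},"sqv":[66,26,55]}
After op 7 (add /kcu 77): {"jz":29,"kcu":77,"ko":[11,93,63,87,23,32],"qej":{"lzg":68,"qb":27,"x":56,"ye":21},"sqv":[66,26,55]}
After op 8 (remove /sqv): {"jz":29,"kcu":77,"ko":[11,93,63,87,23,32],"qej":{"lzg":68,"qb":27,"x":56,"ye":21}}
After op 9 (remove /kcu): {"jz":29,"ko":[11,93,63,87,23,32],"qej":{"lzg":68,"qb":27,"x":56,"ye":21}}
After op 10 (remove /ko/3): {"jz":29,"ko":[11,93,63,23,32],"qej":{"lzg":68,"qb":27,"x":56,"ye":21}}
After op 11 (replace /qej 3): {"jz":29,"ko":[11,93,63,23,32],"qej":3}
After op 12 (replace /ko/4 12): {"jz":29,"ko":[11,93,63,23,12],"qej":3}
After op 13 (remove /qej): {"jz":29,"ko":[11,93,63,23,12]}
After op 14 (replace /ko 2): {"jz":29,"ko":2}
After op 15 (add /jz 86): {"jz":86,"ko":2}
Size at the root: 2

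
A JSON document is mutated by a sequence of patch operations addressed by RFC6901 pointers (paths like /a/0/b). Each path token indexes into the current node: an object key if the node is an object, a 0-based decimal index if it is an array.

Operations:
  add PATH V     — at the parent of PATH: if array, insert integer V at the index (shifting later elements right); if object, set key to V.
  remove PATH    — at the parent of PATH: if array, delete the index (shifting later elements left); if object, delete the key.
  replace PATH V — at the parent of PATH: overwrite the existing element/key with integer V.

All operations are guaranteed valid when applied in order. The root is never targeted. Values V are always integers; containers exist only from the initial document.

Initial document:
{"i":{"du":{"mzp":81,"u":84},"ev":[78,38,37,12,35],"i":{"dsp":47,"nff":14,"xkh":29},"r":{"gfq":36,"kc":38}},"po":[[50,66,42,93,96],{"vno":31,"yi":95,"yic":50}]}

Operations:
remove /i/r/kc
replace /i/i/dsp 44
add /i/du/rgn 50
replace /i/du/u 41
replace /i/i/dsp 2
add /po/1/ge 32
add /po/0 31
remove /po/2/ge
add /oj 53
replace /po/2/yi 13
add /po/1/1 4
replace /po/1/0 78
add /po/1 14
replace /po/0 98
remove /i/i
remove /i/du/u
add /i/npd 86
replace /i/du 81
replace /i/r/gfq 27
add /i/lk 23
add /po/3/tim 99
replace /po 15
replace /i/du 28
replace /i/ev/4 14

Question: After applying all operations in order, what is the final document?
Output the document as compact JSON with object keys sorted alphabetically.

Answer: {"i":{"du":28,"ev":[78,38,37,12,14],"lk":23,"npd":86,"r":{"gfq":27}},"oj":53,"po":15}

Derivation:
After op 1 (remove /i/r/kc): {"i":{"du":{"mzp":81,"u":84},"ev":[78,38,37,12,35],"i":{"dsp":47,"nff":14,"xkh":29},"r":{"gfq":36}},"po":[[50,66,42,93,96],{"vno":31,"yi":95,"yic":50}]}
After op 2 (replace /i/i/dsp 44): {"i":{"du":{"mzp":81,"u":84},"ev":[78,38,37,12,35],"i":{"dsp":44,"nff":14,"xkh":29},"r":{"gfq":36}},"po":[[50,66,42,93,96],{"vno":31,"yi":95,"yic":50}]}
After op 3 (add /i/du/rgn 50): {"i":{"du":{"mzp":81,"rgn":50,"u":84},"ev":[78,38,37,12,35],"i":{"dsp":44,"nff":14,"xkh":29},"r":{"gfq":36}},"po":[[50,66,42,93,96],{"vno":31,"yi":95,"yic":50}]}
After op 4 (replace /i/du/u 41): {"i":{"du":{"mzp":81,"rgn":50,"u":41},"ev":[78,38,37,12,35],"i":{"dsp":44,"nff":14,"xkh":29},"r":{"gfq":36}},"po":[[50,66,42,93,96],{"vno":31,"yi":95,"yic":50}]}
After op 5 (replace /i/i/dsp 2): {"i":{"du":{"mzp":81,"rgn":50,"u":41},"ev":[78,38,37,12,35],"i":{"dsp":2,"nff":14,"xkh":29},"r":{"gfq":36}},"po":[[50,66,42,93,96],{"vno":31,"yi":95,"yic":50}]}
After op 6 (add /po/1/ge 32): {"i":{"du":{"mzp":81,"rgn":50,"u":41},"ev":[78,38,37,12,35],"i":{"dsp":2,"nff":14,"xkh":29},"r":{"gfq":36}},"po":[[50,66,42,93,96],{"ge":32,"vno":31,"yi":95,"yic":50}]}
After op 7 (add /po/0 31): {"i":{"du":{"mzp":81,"rgn":50,"u":41},"ev":[78,38,37,12,35],"i":{"dsp":2,"nff":14,"xkh":29},"r":{"gfq":36}},"po":[31,[50,66,42,93,96],{"ge":32,"vno":31,"yi":95,"yic":50}]}
After op 8 (remove /po/2/ge): {"i":{"du":{"mzp":81,"rgn":50,"u":41},"ev":[78,38,37,12,35],"i":{"dsp":2,"nff":14,"xkh":29},"r":{"gfq":36}},"po":[31,[50,66,42,93,96],{"vno":31,"yi":95,"yic":50}]}
After op 9 (add /oj 53): {"i":{"du":{"mzp":81,"rgn":50,"u":41},"ev":[78,38,37,12,35],"i":{"dsp":2,"nff":14,"xkh":29},"r":{"gfq":36}},"oj":53,"po":[31,[50,66,42,93,96],{"vno":31,"yi":95,"yic":50}]}
After op 10 (replace /po/2/yi 13): {"i":{"du":{"mzp":81,"rgn":50,"u":41},"ev":[78,38,37,12,35],"i":{"dsp":2,"nff":14,"xkh":29},"r":{"gfq":36}},"oj":53,"po":[31,[50,66,42,93,96],{"vno":31,"yi":13,"yic":50}]}
After op 11 (add /po/1/1 4): {"i":{"du":{"mzp":81,"rgn":50,"u":41},"ev":[78,38,37,12,35],"i":{"dsp":2,"nff":14,"xkh":29},"r":{"gfq":36}},"oj":53,"po":[31,[50,4,66,42,93,96],{"vno":31,"yi":13,"yic":50}]}
After op 12 (replace /po/1/0 78): {"i":{"du":{"mzp":81,"rgn":50,"u":41},"ev":[78,38,37,12,35],"i":{"dsp":2,"nff":14,"xkh":29},"r":{"gfq":36}},"oj":53,"po":[31,[78,4,66,42,93,96],{"vno":31,"yi":13,"yic":50}]}
After op 13 (add /po/1 14): {"i":{"du":{"mzp":81,"rgn":50,"u":41},"ev":[78,38,37,12,35],"i":{"dsp":2,"nff":14,"xkh":29},"r":{"gfq":36}},"oj":53,"po":[31,14,[78,4,66,42,93,96],{"vno":31,"yi":13,"yic":50}]}
After op 14 (replace /po/0 98): {"i":{"du":{"mzp":81,"rgn":50,"u":41},"ev":[78,38,37,12,35],"i":{"dsp":2,"nff":14,"xkh":29},"r":{"gfq":36}},"oj":53,"po":[98,14,[78,4,66,42,93,96],{"vno":31,"yi":13,"yic":50}]}
After op 15 (remove /i/i): {"i":{"du":{"mzp":81,"rgn":50,"u":41},"ev":[78,38,37,12,35],"r":{"gfq":36}},"oj":53,"po":[98,14,[78,4,66,42,93,96],{"vno":31,"yi":13,"yic":50}]}
After op 16 (remove /i/du/u): {"i":{"du":{"mzp":81,"rgn":50},"ev":[78,38,37,12,35],"r":{"gfq":36}},"oj":53,"po":[98,14,[78,4,66,42,93,96],{"vno":31,"yi":13,"yic":50}]}
After op 17 (add /i/npd 86): {"i":{"du":{"mzp":81,"rgn":50},"ev":[78,38,37,12,35],"npd":86,"r":{"gfq":36}},"oj":53,"po":[98,14,[78,4,66,42,93,96],{"vno":31,"yi":13,"yic":50}]}
After op 18 (replace /i/du 81): {"i":{"du":81,"ev":[78,38,37,12,35],"npd":86,"r":{"gfq":36}},"oj":53,"po":[98,14,[78,4,66,42,93,96],{"vno":31,"yi":13,"yic":50}]}
After op 19 (replace /i/r/gfq 27): {"i":{"du":81,"ev":[78,38,37,12,35],"npd":86,"r":{"gfq":27}},"oj":53,"po":[98,14,[78,4,66,42,93,96],{"vno":31,"yi":13,"yic":50}]}
After op 20 (add /i/lk 23): {"i":{"du":81,"ev":[78,38,37,12,35],"lk":23,"npd":86,"r":{"gfq":27}},"oj":53,"po":[98,14,[78,4,66,42,93,96],{"vno":31,"yi":13,"yic":50}]}
After op 21 (add /po/3/tim 99): {"i":{"du":81,"ev":[78,38,37,12,35],"lk":23,"npd":86,"r":{"gfq":27}},"oj":53,"po":[98,14,[78,4,66,42,93,96],{"tim":99,"vno":31,"yi":13,"yic":50}]}
After op 22 (replace /po 15): {"i":{"du":81,"ev":[78,38,37,12,35],"lk":23,"npd":86,"r":{"gfq":27}},"oj":53,"po":15}
After op 23 (replace /i/du 28): {"i":{"du":28,"ev":[78,38,37,12,35],"lk":23,"npd":86,"r":{"gfq":27}},"oj":53,"po":15}
After op 24 (replace /i/ev/4 14): {"i":{"du":28,"ev":[78,38,37,12,14],"lk":23,"npd":86,"r":{"gfq":27}},"oj":53,"po":15}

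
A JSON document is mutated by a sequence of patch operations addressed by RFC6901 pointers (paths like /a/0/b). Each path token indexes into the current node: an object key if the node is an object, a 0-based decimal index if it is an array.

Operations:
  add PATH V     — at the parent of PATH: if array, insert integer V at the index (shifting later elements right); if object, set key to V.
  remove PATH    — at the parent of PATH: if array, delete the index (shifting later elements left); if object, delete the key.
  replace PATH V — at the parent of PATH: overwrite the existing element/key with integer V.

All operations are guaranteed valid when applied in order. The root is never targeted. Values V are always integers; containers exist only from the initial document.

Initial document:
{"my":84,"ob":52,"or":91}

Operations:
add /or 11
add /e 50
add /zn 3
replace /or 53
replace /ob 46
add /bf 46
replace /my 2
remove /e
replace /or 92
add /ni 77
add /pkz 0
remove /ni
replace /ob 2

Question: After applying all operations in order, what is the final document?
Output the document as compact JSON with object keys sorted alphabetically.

After op 1 (add /or 11): {"my":84,"ob":52,"or":11}
After op 2 (add /e 50): {"e":50,"my":84,"ob":52,"or":11}
After op 3 (add /zn 3): {"e":50,"my":84,"ob":52,"or":11,"zn":3}
After op 4 (replace /or 53): {"e":50,"my":84,"ob":52,"or":53,"zn":3}
After op 5 (replace /ob 46): {"e":50,"my":84,"ob":46,"or":53,"zn":3}
After op 6 (add /bf 46): {"bf":46,"e":50,"my":84,"ob":46,"or":53,"zn":3}
After op 7 (replace /my 2): {"bf":46,"e":50,"my":2,"ob":46,"or":53,"zn":3}
After op 8 (remove /e): {"bf":46,"my":2,"ob":46,"or":53,"zn":3}
After op 9 (replace /or 92): {"bf":46,"my":2,"ob":46,"or":92,"zn":3}
After op 10 (add /ni 77): {"bf":46,"my":2,"ni":77,"ob":46,"or":92,"zn":3}
After op 11 (add /pkz 0): {"bf":46,"my":2,"ni":77,"ob":46,"or":92,"pkz":0,"zn":3}
After op 12 (remove /ni): {"bf":46,"my":2,"ob":46,"or":92,"pkz":0,"zn":3}
After op 13 (replace /ob 2): {"bf":46,"my":2,"ob":2,"or":92,"pkz":0,"zn":3}

Answer: {"bf":46,"my":2,"ob":2,"or":92,"pkz":0,"zn":3}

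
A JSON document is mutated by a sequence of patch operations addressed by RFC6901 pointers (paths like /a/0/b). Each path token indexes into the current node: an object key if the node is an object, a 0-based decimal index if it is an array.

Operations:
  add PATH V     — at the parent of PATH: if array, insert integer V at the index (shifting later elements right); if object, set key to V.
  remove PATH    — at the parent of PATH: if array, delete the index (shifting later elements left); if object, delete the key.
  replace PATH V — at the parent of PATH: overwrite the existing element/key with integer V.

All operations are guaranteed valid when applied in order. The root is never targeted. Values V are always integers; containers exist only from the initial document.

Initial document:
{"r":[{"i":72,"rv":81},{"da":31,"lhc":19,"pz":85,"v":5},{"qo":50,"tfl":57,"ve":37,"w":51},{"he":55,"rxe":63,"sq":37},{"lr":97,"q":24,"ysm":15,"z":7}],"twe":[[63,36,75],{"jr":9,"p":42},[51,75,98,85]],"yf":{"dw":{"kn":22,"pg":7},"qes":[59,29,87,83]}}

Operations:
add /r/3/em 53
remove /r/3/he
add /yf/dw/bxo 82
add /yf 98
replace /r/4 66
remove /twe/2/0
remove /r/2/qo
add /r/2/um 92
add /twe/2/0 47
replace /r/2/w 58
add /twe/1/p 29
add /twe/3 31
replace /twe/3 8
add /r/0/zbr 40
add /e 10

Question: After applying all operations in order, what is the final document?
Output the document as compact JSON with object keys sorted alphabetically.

After op 1 (add /r/3/em 53): {"r":[{"i":72,"rv":81},{"da":31,"lhc":19,"pz":85,"v":5},{"qo":50,"tfl":57,"ve":37,"w":51},{"em":53,"he":55,"rxe":63,"sq":37},{"lr":97,"q":24,"ysm":15,"z":7}],"twe":[[63,36,75],{"jr":9,"p":42},[51,75,98,85]],"yf":{"dw":{"kn":22,"pg":7},"qes":[59,29,87,83]}}
After op 2 (remove /r/3/he): {"r":[{"i":72,"rv":81},{"da":31,"lhc":19,"pz":85,"v":5},{"qo":50,"tfl":57,"ve":37,"w":51},{"em":53,"rxe":63,"sq":37},{"lr":97,"q":24,"ysm":15,"z":7}],"twe":[[63,36,75],{"jr":9,"p":42},[51,75,98,85]],"yf":{"dw":{"kn":22,"pg":7},"qes":[59,29,87,83]}}
After op 3 (add /yf/dw/bxo 82): {"r":[{"i":72,"rv":81},{"da":31,"lhc":19,"pz":85,"v":5},{"qo":50,"tfl":57,"ve":37,"w":51},{"em":53,"rxe":63,"sq":37},{"lr":97,"q":24,"ysm":15,"z":7}],"twe":[[63,36,75],{"jr":9,"p":42},[51,75,98,85]],"yf":{"dw":{"bxo":82,"kn":22,"pg":7},"qes":[59,29,87,83]}}
After op 4 (add /yf 98): {"r":[{"i":72,"rv":81},{"da":31,"lhc":19,"pz":85,"v":5},{"qo":50,"tfl":57,"ve":37,"w":51},{"em":53,"rxe":63,"sq":37},{"lr":97,"q":24,"ysm":15,"z":7}],"twe":[[63,36,75],{"jr":9,"p":42},[51,75,98,85]],"yf":98}
After op 5 (replace /r/4 66): {"r":[{"i":72,"rv":81},{"da":31,"lhc":19,"pz":85,"v":5},{"qo":50,"tfl":57,"ve":37,"w":51},{"em":53,"rxe":63,"sq":37},66],"twe":[[63,36,75],{"jr":9,"p":42},[51,75,98,85]],"yf":98}
After op 6 (remove /twe/2/0): {"r":[{"i":72,"rv":81},{"da":31,"lhc":19,"pz":85,"v":5},{"qo":50,"tfl":57,"ve":37,"w":51},{"em":53,"rxe":63,"sq":37},66],"twe":[[63,36,75],{"jr":9,"p":42},[75,98,85]],"yf":98}
After op 7 (remove /r/2/qo): {"r":[{"i":72,"rv":81},{"da":31,"lhc":19,"pz":85,"v":5},{"tfl":57,"ve":37,"w":51},{"em":53,"rxe":63,"sq":37},66],"twe":[[63,36,75],{"jr":9,"p":42},[75,98,85]],"yf":98}
After op 8 (add /r/2/um 92): {"r":[{"i":72,"rv":81},{"da":31,"lhc":19,"pz":85,"v":5},{"tfl":57,"um":92,"ve":37,"w":51},{"em":53,"rxe":63,"sq":37},66],"twe":[[63,36,75],{"jr":9,"p":42},[75,98,85]],"yf":98}
After op 9 (add /twe/2/0 47): {"r":[{"i":72,"rv":81},{"da":31,"lhc":19,"pz":85,"v":5},{"tfl":57,"um":92,"ve":37,"w":51},{"em":53,"rxe":63,"sq":37},66],"twe":[[63,36,75],{"jr":9,"p":42},[47,75,98,85]],"yf":98}
After op 10 (replace /r/2/w 58): {"r":[{"i":72,"rv":81},{"da":31,"lhc":19,"pz":85,"v":5},{"tfl":57,"um":92,"ve":37,"w":58},{"em":53,"rxe":63,"sq":37},66],"twe":[[63,36,75],{"jr":9,"p":42},[47,75,98,85]],"yf":98}
After op 11 (add /twe/1/p 29): {"r":[{"i":72,"rv":81},{"da":31,"lhc":19,"pz":85,"v":5},{"tfl":57,"um":92,"ve":37,"w":58},{"em":53,"rxe":63,"sq":37},66],"twe":[[63,36,75],{"jr":9,"p":29},[47,75,98,85]],"yf":98}
After op 12 (add /twe/3 31): {"r":[{"i":72,"rv":81},{"da":31,"lhc":19,"pz":85,"v":5},{"tfl":57,"um":92,"ve":37,"w":58},{"em":53,"rxe":63,"sq":37},66],"twe":[[63,36,75],{"jr":9,"p":29},[47,75,98,85],31],"yf":98}
After op 13 (replace /twe/3 8): {"r":[{"i":72,"rv":81},{"da":31,"lhc":19,"pz":85,"v":5},{"tfl":57,"um":92,"ve":37,"w":58},{"em":53,"rxe":63,"sq":37},66],"twe":[[63,36,75],{"jr":9,"p":29},[47,75,98,85],8],"yf":98}
After op 14 (add /r/0/zbr 40): {"r":[{"i":72,"rv":81,"zbr":40},{"da":31,"lhc":19,"pz":85,"v":5},{"tfl":57,"um":92,"ve":37,"w":58},{"em":53,"rxe":63,"sq":37},66],"twe":[[63,36,75],{"jr":9,"p":29},[47,75,98,85],8],"yf":98}
After op 15 (add /e 10): {"e":10,"r":[{"i":72,"rv":81,"zbr":40},{"da":31,"lhc":19,"pz":85,"v":5},{"tfl":57,"um":92,"ve":37,"w":58},{"em":53,"rxe":63,"sq":37},66],"twe":[[63,36,75],{"jr":9,"p":29},[47,75,98,85],8],"yf":98}

Answer: {"e":10,"r":[{"i":72,"rv":81,"zbr":40},{"da":31,"lhc":19,"pz":85,"v":5},{"tfl":57,"um":92,"ve":37,"w":58},{"em":53,"rxe":63,"sq":37},66],"twe":[[63,36,75],{"jr":9,"p":29},[47,75,98,85],8],"yf":98}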